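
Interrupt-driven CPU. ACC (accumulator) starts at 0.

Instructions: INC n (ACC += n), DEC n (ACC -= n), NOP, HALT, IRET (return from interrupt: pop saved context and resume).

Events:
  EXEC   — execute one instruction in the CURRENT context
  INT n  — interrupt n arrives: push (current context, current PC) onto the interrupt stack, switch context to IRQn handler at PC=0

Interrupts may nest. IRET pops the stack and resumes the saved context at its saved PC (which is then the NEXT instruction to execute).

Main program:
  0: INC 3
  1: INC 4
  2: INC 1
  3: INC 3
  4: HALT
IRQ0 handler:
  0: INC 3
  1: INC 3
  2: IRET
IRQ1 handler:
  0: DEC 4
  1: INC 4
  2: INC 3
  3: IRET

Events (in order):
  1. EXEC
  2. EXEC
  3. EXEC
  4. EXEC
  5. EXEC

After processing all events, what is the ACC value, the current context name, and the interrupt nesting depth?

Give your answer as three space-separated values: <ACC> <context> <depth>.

Event 1 (EXEC): [MAIN] PC=0: INC 3 -> ACC=3
Event 2 (EXEC): [MAIN] PC=1: INC 4 -> ACC=7
Event 3 (EXEC): [MAIN] PC=2: INC 1 -> ACC=8
Event 4 (EXEC): [MAIN] PC=3: INC 3 -> ACC=11
Event 5 (EXEC): [MAIN] PC=4: HALT

Answer: 11 MAIN 0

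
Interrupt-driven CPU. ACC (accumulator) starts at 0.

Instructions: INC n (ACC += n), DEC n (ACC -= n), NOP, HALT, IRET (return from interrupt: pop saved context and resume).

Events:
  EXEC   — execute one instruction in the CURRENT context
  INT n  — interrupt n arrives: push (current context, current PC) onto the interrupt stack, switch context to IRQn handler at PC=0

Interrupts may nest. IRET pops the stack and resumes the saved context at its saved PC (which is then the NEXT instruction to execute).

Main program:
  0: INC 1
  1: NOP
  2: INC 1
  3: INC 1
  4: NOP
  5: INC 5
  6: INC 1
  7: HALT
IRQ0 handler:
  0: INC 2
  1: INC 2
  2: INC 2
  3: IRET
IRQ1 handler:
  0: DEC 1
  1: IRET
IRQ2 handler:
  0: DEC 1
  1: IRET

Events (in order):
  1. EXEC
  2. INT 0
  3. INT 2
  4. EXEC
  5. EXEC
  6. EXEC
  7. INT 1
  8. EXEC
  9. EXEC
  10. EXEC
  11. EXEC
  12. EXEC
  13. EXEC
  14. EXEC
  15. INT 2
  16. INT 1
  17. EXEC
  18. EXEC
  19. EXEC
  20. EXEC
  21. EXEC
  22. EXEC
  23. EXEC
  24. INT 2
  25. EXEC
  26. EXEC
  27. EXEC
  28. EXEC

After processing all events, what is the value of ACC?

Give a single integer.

Event 1 (EXEC): [MAIN] PC=0: INC 1 -> ACC=1
Event 2 (INT 0): INT 0 arrives: push (MAIN, PC=1), enter IRQ0 at PC=0 (depth now 1)
Event 3 (INT 2): INT 2 arrives: push (IRQ0, PC=0), enter IRQ2 at PC=0 (depth now 2)
Event 4 (EXEC): [IRQ2] PC=0: DEC 1 -> ACC=0
Event 5 (EXEC): [IRQ2] PC=1: IRET -> resume IRQ0 at PC=0 (depth now 1)
Event 6 (EXEC): [IRQ0] PC=0: INC 2 -> ACC=2
Event 7 (INT 1): INT 1 arrives: push (IRQ0, PC=1), enter IRQ1 at PC=0 (depth now 2)
Event 8 (EXEC): [IRQ1] PC=0: DEC 1 -> ACC=1
Event 9 (EXEC): [IRQ1] PC=1: IRET -> resume IRQ0 at PC=1 (depth now 1)
Event 10 (EXEC): [IRQ0] PC=1: INC 2 -> ACC=3
Event 11 (EXEC): [IRQ0] PC=2: INC 2 -> ACC=5
Event 12 (EXEC): [IRQ0] PC=3: IRET -> resume MAIN at PC=1 (depth now 0)
Event 13 (EXEC): [MAIN] PC=1: NOP
Event 14 (EXEC): [MAIN] PC=2: INC 1 -> ACC=6
Event 15 (INT 2): INT 2 arrives: push (MAIN, PC=3), enter IRQ2 at PC=0 (depth now 1)
Event 16 (INT 1): INT 1 arrives: push (IRQ2, PC=0), enter IRQ1 at PC=0 (depth now 2)
Event 17 (EXEC): [IRQ1] PC=0: DEC 1 -> ACC=5
Event 18 (EXEC): [IRQ1] PC=1: IRET -> resume IRQ2 at PC=0 (depth now 1)
Event 19 (EXEC): [IRQ2] PC=0: DEC 1 -> ACC=4
Event 20 (EXEC): [IRQ2] PC=1: IRET -> resume MAIN at PC=3 (depth now 0)
Event 21 (EXEC): [MAIN] PC=3: INC 1 -> ACC=5
Event 22 (EXEC): [MAIN] PC=4: NOP
Event 23 (EXEC): [MAIN] PC=5: INC 5 -> ACC=10
Event 24 (INT 2): INT 2 arrives: push (MAIN, PC=6), enter IRQ2 at PC=0 (depth now 1)
Event 25 (EXEC): [IRQ2] PC=0: DEC 1 -> ACC=9
Event 26 (EXEC): [IRQ2] PC=1: IRET -> resume MAIN at PC=6 (depth now 0)
Event 27 (EXEC): [MAIN] PC=6: INC 1 -> ACC=10
Event 28 (EXEC): [MAIN] PC=7: HALT

Answer: 10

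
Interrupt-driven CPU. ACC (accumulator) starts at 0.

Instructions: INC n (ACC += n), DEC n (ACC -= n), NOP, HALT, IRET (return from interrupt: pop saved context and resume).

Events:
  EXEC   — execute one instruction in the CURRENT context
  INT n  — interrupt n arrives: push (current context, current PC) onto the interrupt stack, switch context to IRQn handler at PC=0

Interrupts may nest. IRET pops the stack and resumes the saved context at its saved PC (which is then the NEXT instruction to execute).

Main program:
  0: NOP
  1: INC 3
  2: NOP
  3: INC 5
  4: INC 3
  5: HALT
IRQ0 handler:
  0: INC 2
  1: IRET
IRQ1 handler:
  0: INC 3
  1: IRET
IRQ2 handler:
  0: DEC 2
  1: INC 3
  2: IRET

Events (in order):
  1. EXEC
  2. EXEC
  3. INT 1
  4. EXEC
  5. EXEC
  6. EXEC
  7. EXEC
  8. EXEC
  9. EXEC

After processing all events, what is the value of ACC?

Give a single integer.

Event 1 (EXEC): [MAIN] PC=0: NOP
Event 2 (EXEC): [MAIN] PC=1: INC 3 -> ACC=3
Event 3 (INT 1): INT 1 arrives: push (MAIN, PC=2), enter IRQ1 at PC=0 (depth now 1)
Event 4 (EXEC): [IRQ1] PC=0: INC 3 -> ACC=6
Event 5 (EXEC): [IRQ1] PC=1: IRET -> resume MAIN at PC=2 (depth now 0)
Event 6 (EXEC): [MAIN] PC=2: NOP
Event 7 (EXEC): [MAIN] PC=3: INC 5 -> ACC=11
Event 8 (EXEC): [MAIN] PC=4: INC 3 -> ACC=14
Event 9 (EXEC): [MAIN] PC=5: HALT

Answer: 14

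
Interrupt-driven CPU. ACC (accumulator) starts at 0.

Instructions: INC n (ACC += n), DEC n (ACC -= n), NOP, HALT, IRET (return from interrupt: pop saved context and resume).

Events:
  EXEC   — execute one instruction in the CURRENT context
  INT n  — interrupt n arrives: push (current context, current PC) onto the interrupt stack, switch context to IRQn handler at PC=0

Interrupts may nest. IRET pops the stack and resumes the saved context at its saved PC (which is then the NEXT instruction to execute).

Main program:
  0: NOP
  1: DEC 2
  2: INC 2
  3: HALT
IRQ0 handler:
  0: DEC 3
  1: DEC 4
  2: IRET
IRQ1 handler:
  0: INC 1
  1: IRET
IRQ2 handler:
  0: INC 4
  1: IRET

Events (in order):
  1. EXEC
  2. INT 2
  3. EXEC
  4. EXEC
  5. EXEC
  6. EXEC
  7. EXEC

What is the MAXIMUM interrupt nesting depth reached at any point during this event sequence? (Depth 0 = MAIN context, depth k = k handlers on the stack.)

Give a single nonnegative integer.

Event 1 (EXEC): [MAIN] PC=0: NOP [depth=0]
Event 2 (INT 2): INT 2 arrives: push (MAIN, PC=1), enter IRQ2 at PC=0 (depth now 1) [depth=1]
Event 3 (EXEC): [IRQ2] PC=0: INC 4 -> ACC=4 [depth=1]
Event 4 (EXEC): [IRQ2] PC=1: IRET -> resume MAIN at PC=1 (depth now 0) [depth=0]
Event 5 (EXEC): [MAIN] PC=1: DEC 2 -> ACC=2 [depth=0]
Event 6 (EXEC): [MAIN] PC=2: INC 2 -> ACC=4 [depth=0]
Event 7 (EXEC): [MAIN] PC=3: HALT [depth=0]
Max depth observed: 1

Answer: 1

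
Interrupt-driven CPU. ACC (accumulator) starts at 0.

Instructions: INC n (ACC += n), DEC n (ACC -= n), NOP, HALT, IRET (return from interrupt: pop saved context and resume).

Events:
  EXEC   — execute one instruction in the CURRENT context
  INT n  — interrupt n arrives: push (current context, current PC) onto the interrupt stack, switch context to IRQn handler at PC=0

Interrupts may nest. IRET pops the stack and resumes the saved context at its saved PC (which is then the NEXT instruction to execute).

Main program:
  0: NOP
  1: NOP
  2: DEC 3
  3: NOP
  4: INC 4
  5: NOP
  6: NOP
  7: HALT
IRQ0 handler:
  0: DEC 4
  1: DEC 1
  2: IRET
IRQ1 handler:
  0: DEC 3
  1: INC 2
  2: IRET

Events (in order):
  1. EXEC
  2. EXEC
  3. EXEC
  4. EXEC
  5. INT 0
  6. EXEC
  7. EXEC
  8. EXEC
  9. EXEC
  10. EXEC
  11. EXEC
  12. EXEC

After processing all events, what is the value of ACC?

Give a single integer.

Answer: -4

Derivation:
Event 1 (EXEC): [MAIN] PC=0: NOP
Event 2 (EXEC): [MAIN] PC=1: NOP
Event 3 (EXEC): [MAIN] PC=2: DEC 3 -> ACC=-3
Event 4 (EXEC): [MAIN] PC=3: NOP
Event 5 (INT 0): INT 0 arrives: push (MAIN, PC=4), enter IRQ0 at PC=0 (depth now 1)
Event 6 (EXEC): [IRQ0] PC=0: DEC 4 -> ACC=-7
Event 7 (EXEC): [IRQ0] PC=1: DEC 1 -> ACC=-8
Event 8 (EXEC): [IRQ0] PC=2: IRET -> resume MAIN at PC=4 (depth now 0)
Event 9 (EXEC): [MAIN] PC=4: INC 4 -> ACC=-4
Event 10 (EXEC): [MAIN] PC=5: NOP
Event 11 (EXEC): [MAIN] PC=6: NOP
Event 12 (EXEC): [MAIN] PC=7: HALT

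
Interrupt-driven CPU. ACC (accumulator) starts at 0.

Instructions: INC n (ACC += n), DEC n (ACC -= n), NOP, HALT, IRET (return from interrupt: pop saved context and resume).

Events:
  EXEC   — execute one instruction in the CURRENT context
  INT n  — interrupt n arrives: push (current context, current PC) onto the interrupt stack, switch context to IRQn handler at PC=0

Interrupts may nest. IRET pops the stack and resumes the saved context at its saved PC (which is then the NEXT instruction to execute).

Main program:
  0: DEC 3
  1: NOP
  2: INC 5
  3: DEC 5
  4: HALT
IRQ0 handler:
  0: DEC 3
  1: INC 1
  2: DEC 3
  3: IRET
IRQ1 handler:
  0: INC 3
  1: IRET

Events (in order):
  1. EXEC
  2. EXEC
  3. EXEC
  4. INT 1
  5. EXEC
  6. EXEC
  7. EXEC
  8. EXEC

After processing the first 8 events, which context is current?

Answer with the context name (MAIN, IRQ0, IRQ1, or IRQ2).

Event 1 (EXEC): [MAIN] PC=0: DEC 3 -> ACC=-3
Event 2 (EXEC): [MAIN] PC=1: NOP
Event 3 (EXEC): [MAIN] PC=2: INC 5 -> ACC=2
Event 4 (INT 1): INT 1 arrives: push (MAIN, PC=3), enter IRQ1 at PC=0 (depth now 1)
Event 5 (EXEC): [IRQ1] PC=0: INC 3 -> ACC=5
Event 6 (EXEC): [IRQ1] PC=1: IRET -> resume MAIN at PC=3 (depth now 0)
Event 7 (EXEC): [MAIN] PC=3: DEC 5 -> ACC=0
Event 8 (EXEC): [MAIN] PC=4: HALT

Answer: MAIN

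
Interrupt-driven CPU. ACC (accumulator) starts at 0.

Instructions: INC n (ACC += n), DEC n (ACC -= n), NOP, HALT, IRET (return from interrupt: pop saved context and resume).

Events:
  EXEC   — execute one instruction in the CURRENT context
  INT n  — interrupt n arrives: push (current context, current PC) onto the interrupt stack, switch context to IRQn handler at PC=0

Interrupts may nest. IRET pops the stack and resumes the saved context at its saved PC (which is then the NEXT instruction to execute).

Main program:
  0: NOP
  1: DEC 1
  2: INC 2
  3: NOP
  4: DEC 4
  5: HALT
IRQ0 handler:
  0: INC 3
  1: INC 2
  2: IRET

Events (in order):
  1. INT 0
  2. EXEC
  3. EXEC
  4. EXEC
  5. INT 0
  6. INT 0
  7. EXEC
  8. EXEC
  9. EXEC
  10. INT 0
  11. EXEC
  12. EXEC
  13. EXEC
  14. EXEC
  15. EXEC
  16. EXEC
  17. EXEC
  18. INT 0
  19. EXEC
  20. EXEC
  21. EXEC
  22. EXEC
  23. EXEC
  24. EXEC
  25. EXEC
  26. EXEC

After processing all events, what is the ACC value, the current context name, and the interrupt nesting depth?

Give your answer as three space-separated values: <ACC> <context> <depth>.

Answer: 22 MAIN 0

Derivation:
Event 1 (INT 0): INT 0 arrives: push (MAIN, PC=0), enter IRQ0 at PC=0 (depth now 1)
Event 2 (EXEC): [IRQ0] PC=0: INC 3 -> ACC=3
Event 3 (EXEC): [IRQ0] PC=1: INC 2 -> ACC=5
Event 4 (EXEC): [IRQ0] PC=2: IRET -> resume MAIN at PC=0 (depth now 0)
Event 5 (INT 0): INT 0 arrives: push (MAIN, PC=0), enter IRQ0 at PC=0 (depth now 1)
Event 6 (INT 0): INT 0 arrives: push (IRQ0, PC=0), enter IRQ0 at PC=0 (depth now 2)
Event 7 (EXEC): [IRQ0] PC=0: INC 3 -> ACC=8
Event 8 (EXEC): [IRQ0] PC=1: INC 2 -> ACC=10
Event 9 (EXEC): [IRQ0] PC=2: IRET -> resume IRQ0 at PC=0 (depth now 1)
Event 10 (INT 0): INT 0 arrives: push (IRQ0, PC=0), enter IRQ0 at PC=0 (depth now 2)
Event 11 (EXEC): [IRQ0] PC=0: INC 3 -> ACC=13
Event 12 (EXEC): [IRQ0] PC=1: INC 2 -> ACC=15
Event 13 (EXEC): [IRQ0] PC=2: IRET -> resume IRQ0 at PC=0 (depth now 1)
Event 14 (EXEC): [IRQ0] PC=0: INC 3 -> ACC=18
Event 15 (EXEC): [IRQ0] PC=1: INC 2 -> ACC=20
Event 16 (EXEC): [IRQ0] PC=2: IRET -> resume MAIN at PC=0 (depth now 0)
Event 17 (EXEC): [MAIN] PC=0: NOP
Event 18 (INT 0): INT 0 arrives: push (MAIN, PC=1), enter IRQ0 at PC=0 (depth now 1)
Event 19 (EXEC): [IRQ0] PC=0: INC 3 -> ACC=23
Event 20 (EXEC): [IRQ0] PC=1: INC 2 -> ACC=25
Event 21 (EXEC): [IRQ0] PC=2: IRET -> resume MAIN at PC=1 (depth now 0)
Event 22 (EXEC): [MAIN] PC=1: DEC 1 -> ACC=24
Event 23 (EXEC): [MAIN] PC=2: INC 2 -> ACC=26
Event 24 (EXEC): [MAIN] PC=3: NOP
Event 25 (EXEC): [MAIN] PC=4: DEC 4 -> ACC=22
Event 26 (EXEC): [MAIN] PC=5: HALT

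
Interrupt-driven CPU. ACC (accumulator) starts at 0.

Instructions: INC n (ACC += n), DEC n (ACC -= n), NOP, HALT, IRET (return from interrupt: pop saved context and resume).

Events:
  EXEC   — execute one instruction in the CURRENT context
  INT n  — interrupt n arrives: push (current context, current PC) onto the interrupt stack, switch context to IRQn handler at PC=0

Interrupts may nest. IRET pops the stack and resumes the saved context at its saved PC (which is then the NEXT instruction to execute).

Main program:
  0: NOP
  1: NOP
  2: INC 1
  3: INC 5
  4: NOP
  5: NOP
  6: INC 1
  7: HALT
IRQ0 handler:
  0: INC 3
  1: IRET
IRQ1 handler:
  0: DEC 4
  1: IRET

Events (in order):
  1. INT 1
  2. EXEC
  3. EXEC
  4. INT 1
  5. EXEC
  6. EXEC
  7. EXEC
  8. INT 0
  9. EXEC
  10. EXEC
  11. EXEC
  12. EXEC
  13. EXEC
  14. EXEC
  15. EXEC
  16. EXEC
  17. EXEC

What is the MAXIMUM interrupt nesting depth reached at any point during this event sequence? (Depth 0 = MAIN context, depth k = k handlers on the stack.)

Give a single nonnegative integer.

Event 1 (INT 1): INT 1 arrives: push (MAIN, PC=0), enter IRQ1 at PC=0 (depth now 1) [depth=1]
Event 2 (EXEC): [IRQ1] PC=0: DEC 4 -> ACC=-4 [depth=1]
Event 3 (EXEC): [IRQ1] PC=1: IRET -> resume MAIN at PC=0 (depth now 0) [depth=0]
Event 4 (INT 1): INT 1 arrives: push (MAIN, PC=0), enter IRQ1 at PC=0 (depth now 1) [depth=1]
Event 5 (EXEC): [IRQ1] PC=0: DEC 4 -> ACC=-8 [depth=1]
Event 6 (EXEC): [IRQ1] PC=1: IRET -> resume MAIN at PC=0 (depth now 0) [depth=0]
Event 7 (EXEC): [MAIN] PC=0: NOP [depth=0]
Event 8 (INT 0): INT 0 arrives: push (MAIN, PC=1), enter IRQ0 at PC=0 (depth now 1) [depth=1]
Event 9 (EXEC): [IRQ0] PC=0: INC 3 -> ACC=-5 [depth=1]
Event 10 (EXEC): [IRQ0] PC=1: IRET -> resume MAIN at PC=1 (depth now 0) [depth=0]
Event 11 (EXEC): [MAIN] PC=1: NOP [depth=0]
Event 12 (EXEC): [MAIN] PC=2: INC 1 -> ACC=-4 [depth=0]
Event 13 (EXEC): [MAIN] PC=3: INC 5 -> ACC=1 [depth=0]
Event 14 (EXEC): [MAIN] PC=4: NOP [depth=0]
Event 15 (EXEC): [MAIN] PC=5: NOP [depth=0]
Event 16 (EXEC): [MAIN] PC=6: INC 1 -> ACC=2 [depth=0]
Event 17 (EXEC): [MAIN] PC=7: HALT [depth=0]
Max depth observed: 1

Answer: 1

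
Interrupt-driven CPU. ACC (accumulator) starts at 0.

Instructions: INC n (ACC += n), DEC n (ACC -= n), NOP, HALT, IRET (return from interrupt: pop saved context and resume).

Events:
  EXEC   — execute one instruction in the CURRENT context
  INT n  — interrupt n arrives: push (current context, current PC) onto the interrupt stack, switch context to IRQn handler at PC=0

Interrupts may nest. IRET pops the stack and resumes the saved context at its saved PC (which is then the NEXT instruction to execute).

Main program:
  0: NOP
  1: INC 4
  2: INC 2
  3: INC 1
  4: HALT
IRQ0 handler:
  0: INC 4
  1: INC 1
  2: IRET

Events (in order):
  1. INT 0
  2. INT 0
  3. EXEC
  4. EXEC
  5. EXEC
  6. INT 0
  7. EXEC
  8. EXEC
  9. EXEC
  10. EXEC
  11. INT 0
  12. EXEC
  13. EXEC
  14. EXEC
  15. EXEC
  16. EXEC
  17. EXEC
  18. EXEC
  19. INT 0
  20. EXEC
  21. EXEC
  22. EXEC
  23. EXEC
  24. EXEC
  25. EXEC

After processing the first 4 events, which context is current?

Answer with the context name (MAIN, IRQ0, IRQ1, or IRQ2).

Answer: IRQ0

Derivation:
Event 1 (INT 0): INT 0 arrives: push (MAIN, PC=0), enter IRQ0 at PC=0 (depth now 1)
Event 2 (INT 0): INT 0 arrives: push (IRQ0, PC=0), enter IRQ0 at PC=0 (depth now 2)
Event 3 (EXEC): [IRQ0] PC=0: INC 4 -> ACC=4
Event 4 (EXEC): [IRQ0] PC=1: INC 1 -> ACC=5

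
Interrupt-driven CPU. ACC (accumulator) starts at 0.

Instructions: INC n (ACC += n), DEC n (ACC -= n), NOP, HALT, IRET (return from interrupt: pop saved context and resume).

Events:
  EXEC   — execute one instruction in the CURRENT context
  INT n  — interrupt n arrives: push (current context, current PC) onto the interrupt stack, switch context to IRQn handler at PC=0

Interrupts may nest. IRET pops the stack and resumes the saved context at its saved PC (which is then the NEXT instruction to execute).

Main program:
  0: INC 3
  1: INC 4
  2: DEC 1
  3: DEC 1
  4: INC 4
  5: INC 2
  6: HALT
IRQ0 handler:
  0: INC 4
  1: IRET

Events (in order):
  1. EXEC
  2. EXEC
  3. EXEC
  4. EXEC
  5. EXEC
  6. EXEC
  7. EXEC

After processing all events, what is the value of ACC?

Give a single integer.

Event 1 (EXEC): [MAIN] PC=0: INC 3 -> ACC=3
Event 2 (EXEC): [MAIN] PC=1: INC 4 -> ACC=7
Event 3 (EXEC): [MAIN] PC=2: DEC 1 -> ACC=6
Event 4 (EXEC): [MAIN] PC=3: DEC 1 -> ACC=5
Event 5 (EXEC): [MAIN] PC=4: INC 4 -> ACC=9
Event 6 (EXEC): [MAIN] PC=5: INC 2 -> ACC=11
Event 7 (EXEC): [MAIN] PC=6: HALT

Answer: 11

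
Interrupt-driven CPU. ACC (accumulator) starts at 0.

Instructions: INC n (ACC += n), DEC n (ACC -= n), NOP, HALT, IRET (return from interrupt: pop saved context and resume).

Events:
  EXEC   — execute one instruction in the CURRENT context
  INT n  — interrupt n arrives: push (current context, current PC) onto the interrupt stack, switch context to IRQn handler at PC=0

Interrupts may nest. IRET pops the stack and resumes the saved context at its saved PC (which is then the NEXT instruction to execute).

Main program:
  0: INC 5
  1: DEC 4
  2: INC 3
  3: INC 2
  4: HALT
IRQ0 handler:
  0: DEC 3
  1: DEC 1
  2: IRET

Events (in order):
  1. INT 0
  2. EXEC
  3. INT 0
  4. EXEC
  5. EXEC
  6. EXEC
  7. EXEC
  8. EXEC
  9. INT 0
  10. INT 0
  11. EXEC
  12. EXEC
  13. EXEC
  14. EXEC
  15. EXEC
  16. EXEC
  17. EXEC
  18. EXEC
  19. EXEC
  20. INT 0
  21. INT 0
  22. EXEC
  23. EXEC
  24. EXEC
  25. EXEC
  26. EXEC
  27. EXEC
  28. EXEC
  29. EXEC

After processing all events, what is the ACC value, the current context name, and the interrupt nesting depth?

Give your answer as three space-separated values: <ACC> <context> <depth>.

Event 1 (INT 0): INT 0 arrives: push (MAIN, PC=0), enter IRQ0 at PC=0 (depth now 1)
Event 2 (EXEC): [IRQ0] PC=0: DEC 3 -> ACC=-3
Event 3 (INT 0): INT 0 arrives: push (IRQ0, PC=1), enter IRQ0 at PC=0 (depth now 2)
Event 4 (EXEC): [IRQ0] PC=0: DEC 3 -> ACC=-6
Event 5 (EXEC): [IRQ0] PC=1: DEC 1 -> ACC=-7
Event 6 (EXEC): [IRQ0] PC=2: IRET -> resume IRQ0 at PC=1 (depth now 1)
Event 7 (EXEC): [IRQ0] PC=1: DEC 1 -> ACC=-8
Event 8 (EXEC): [IRQ0] PC=2: IRET -> resume MAIN at PC=0 (depth now 0)
Event 9 (INT 0): INT 0 arrives: push (MAIN, PC=0), enter IRQ0 at PC=0 (depth now 1)
Event 10 (INT 0): INT 0 arrives: push (IRQ0, PC=0), enter IRQ0 at PC=0 (depth now 2)
Event 11 (EXEC): [IRQ0] PC=0: DEC 3 -> ACC=-11
Event 12 (EXEC): [IRQ0] PC=1: DEC 1 -> ACC=-12
Event 13 (EXEC): [IRQ0] PC=2: IRET -> resume IRQ0 at PC=0 (depth now 1)
Event 14 (EXEC): [IRQ0] PC=0: DEC 3 -> ACC=-15
Event 15 (EXEC): [IRQ0] PC=1: DEC 1 -> ACC=-16
Event 16 (EXEC): [IRQ0] PC=2: IRET -> resume MAIN at PC=0 (depth now 0)
Event 17 (EXEC): [MAIN] PC=0: INC 5 -> ACC=-11
Event 18 (EXEC): [MAIN] PC=1: DEC 4 -> ACC=-15
Event 19 (EXEC): [MAIN] PC=2: INC 3 -> ACC=-12
Event 20 (INT 0): INT 0 arrives: push (MAIN, PC=3), enter IRQ0 at PC=0 (depth now 1)
Event 21 (INT 0): INT 0 arrives: push (IRQ0, PC=0), enter IRQ0 at PC=0 (depth now 2)
Event 22 (EXEC): [IRQ0] PC=0: DEC 3 -> ACC=-15
Event 23 (EXEC): [IRQ0] PC=1: DEC 1 -> ACC=-16
Event 24 (EXEC): [IRQ0] PC=2: IRET -> resume IRQ0 at PC=0 (depth now 1)
Event 25 (EXEC): [IRQ0] PC=0: DEC 3 -> ACC=-19
Event 26 (EXEC): [IRQ0] PC=1: DEC 1 -> ACC=-20
Event 27 (EXEC): [IRQ0] PC=2: IRET -> resume MAIN at PC=3 (depth now 0)
Event 28 (EXEC): [MAIN] PC=3: INC 2 -> ACC=-18
Event 29 (EXEC): [MAIN] PC=4: HALT

Answer: -18 MAIN 0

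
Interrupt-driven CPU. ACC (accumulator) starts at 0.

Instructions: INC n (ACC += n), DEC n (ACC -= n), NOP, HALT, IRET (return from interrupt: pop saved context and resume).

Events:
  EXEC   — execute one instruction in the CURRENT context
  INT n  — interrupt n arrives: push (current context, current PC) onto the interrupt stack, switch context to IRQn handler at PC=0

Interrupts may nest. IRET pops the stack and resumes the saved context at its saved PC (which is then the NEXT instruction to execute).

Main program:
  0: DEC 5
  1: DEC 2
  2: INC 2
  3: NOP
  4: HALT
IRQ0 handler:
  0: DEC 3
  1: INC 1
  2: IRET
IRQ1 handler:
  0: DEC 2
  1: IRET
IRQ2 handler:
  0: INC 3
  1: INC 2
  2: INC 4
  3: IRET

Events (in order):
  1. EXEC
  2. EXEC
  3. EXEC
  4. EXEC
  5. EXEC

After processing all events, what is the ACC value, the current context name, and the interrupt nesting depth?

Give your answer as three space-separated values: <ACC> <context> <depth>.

Event 1 (EXEC): [MAIN] PC=0: DEC 5 -> ACC=-5
Event 2 (EXEC): [MAIN] PC=1: DEC 2 -> ACC=-7
Event 3 (EXEC): [MAIN] PC=2: INC 2 -> ACC=-5
Event 4 (EXEC): [MAIN] PC=3: NOP
Event 5 (EXEC): [MAIN] PC=4: HALT

Answer: -5 MAIN 0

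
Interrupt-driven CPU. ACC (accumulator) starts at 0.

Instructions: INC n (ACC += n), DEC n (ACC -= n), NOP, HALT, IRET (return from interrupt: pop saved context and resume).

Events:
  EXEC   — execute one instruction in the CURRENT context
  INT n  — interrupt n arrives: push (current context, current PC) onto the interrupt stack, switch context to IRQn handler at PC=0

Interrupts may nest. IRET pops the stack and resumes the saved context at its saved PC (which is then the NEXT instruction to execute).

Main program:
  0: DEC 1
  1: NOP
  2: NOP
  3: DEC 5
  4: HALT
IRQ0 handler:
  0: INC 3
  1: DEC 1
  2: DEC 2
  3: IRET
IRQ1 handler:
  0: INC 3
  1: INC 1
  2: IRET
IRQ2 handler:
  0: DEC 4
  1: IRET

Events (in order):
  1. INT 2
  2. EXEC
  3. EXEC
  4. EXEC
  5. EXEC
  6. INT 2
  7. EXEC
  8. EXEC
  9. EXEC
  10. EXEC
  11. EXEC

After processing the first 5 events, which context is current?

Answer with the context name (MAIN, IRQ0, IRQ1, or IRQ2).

Event 1 (INT 2): INT 2 arrives: push (MAIN, PC=0), enter IRQ2 at PC=0 (depth now 1)
Event 2 (EXEC): [IRQ2] PC=0: DEC 4 -> ACC=-4
Event 3 (EXEC): [IRQ2] PC=1: IRET -> resume MAIN at PC=0 (depth now 0)
Event 4 (EXEC): [MAIN] PC=0: DEC 1 -> ACC=-5
Event 5 (EXEC): [MAIN] PC=1: NOP

Answer: MAIN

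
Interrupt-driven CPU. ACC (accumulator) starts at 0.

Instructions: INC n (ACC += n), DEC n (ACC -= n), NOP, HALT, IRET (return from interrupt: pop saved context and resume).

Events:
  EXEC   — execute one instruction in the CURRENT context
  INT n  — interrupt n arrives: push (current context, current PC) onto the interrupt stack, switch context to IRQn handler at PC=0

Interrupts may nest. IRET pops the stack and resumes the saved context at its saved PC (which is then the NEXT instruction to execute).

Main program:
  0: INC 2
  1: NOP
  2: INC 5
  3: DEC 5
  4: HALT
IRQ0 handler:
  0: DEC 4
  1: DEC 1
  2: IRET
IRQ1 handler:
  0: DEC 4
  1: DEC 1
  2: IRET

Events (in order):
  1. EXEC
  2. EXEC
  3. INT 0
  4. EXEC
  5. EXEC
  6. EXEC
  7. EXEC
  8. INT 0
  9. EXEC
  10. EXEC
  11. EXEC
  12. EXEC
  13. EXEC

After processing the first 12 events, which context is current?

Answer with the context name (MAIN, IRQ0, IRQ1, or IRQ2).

Answer: MAIN

Derivation:
Event 1 (EXEC): [MAIN] PC=0: INC 2 -> ACC=2
Event 2 (EXEC): [MAIN] PC=1: NOP
Event 3 (INT 0): INT 0 arrives: push (MAIN, PC=2), enter IRQ0 at PC=0 (depth now 1)
Event 4 (EXEC): [IRQ0] PC=0: DEC 4 -> ACC=-2
Event 5 (EXEC): [IRQ0] PC=1: DEC 1 -> ACC=-3
Event 6 (EXEC): [IRQ0] PC=2: IRET -> resume MAIN at PC=2 (depth now 0)
Event 7 (EXEC): [MAIN] PC=2: INC 5 -> ACC=2
Event 8 (INT 0): INT 0 arrives: push (MAIN, PC=3), enter IRQ0 at PC=0 (depth now 1)
Event 9 (EXEC): [IRQ0] PC=0: DEC 4 -> ACC=-2
Event 10 (EXEC): [IRQ0] PC=1: DEC 1 -> ACC=-3
Event 11 (EXEC): [IRQ0] PC=2: IRET -> resume MAIN at PC=3 (depth now 0)
Event 12 (EXEC): [MAIN] PC=3: DEC 5 -> ACC=-8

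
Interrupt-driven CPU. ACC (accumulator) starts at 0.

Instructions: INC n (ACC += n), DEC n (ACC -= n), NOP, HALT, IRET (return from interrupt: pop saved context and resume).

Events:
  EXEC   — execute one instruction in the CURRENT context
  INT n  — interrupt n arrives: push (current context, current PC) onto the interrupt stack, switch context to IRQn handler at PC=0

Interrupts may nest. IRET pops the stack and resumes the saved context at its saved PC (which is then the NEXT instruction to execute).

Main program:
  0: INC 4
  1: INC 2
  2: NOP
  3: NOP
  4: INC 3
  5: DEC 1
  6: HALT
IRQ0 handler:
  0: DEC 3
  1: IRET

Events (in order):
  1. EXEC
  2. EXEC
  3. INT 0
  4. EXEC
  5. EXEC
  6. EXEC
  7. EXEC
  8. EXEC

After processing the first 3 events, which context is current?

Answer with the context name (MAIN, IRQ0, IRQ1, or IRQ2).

Answer: IRQ0

Derivation:
Event 1 (EXEC): [MAIN] PC=0: INC 4 -> ACC=4
Event 2 (EXEC): [MAIN] PC=1: INC 2 -> ACC=6
Event 3 (INT 0): INT 0 arrives: push (MAIN, PC=2), enter IRQ0 at PC=0 (depth now 1)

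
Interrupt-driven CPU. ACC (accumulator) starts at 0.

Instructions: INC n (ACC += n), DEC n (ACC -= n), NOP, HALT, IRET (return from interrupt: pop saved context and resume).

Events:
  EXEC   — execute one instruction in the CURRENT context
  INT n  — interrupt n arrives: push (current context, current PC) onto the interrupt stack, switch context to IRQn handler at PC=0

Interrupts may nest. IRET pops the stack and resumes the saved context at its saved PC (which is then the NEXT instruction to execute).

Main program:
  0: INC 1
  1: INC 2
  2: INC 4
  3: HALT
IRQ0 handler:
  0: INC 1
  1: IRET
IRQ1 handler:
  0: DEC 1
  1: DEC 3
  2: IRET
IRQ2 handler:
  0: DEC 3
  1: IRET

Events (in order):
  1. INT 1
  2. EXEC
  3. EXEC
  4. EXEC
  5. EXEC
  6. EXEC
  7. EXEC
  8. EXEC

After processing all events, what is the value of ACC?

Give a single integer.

Answer: 3

Derivation:
Event 1 (INT 1): INT 1 arrives: push (MAIN, PC=0), enter IRQ1 at PC=0 (depth now 1)
Event 2 (EXEC): [IRQ1] PC=0: DEC 1 -> ACC=-1
Event 3 (EXEC): [IRQ1] PC=1: DEC 3 -> ACC=-4
Event 4 (EXEC): [IRQ1] PC=2: IRET -> resume MAIN at PC=0 (depth now 0)
Event 5 (EXEC): [MAIN] PC=0: INC 1 -> ACC=-3
Event 6 (EXEC): [MAIN] PC=1: INC 2 -> ACC=-1
Event 7 (EXEC): [MAIN] PC=2: INC 4 -> ACC=3
Event 8 (EXEC): [MAIN] PC=3: HALT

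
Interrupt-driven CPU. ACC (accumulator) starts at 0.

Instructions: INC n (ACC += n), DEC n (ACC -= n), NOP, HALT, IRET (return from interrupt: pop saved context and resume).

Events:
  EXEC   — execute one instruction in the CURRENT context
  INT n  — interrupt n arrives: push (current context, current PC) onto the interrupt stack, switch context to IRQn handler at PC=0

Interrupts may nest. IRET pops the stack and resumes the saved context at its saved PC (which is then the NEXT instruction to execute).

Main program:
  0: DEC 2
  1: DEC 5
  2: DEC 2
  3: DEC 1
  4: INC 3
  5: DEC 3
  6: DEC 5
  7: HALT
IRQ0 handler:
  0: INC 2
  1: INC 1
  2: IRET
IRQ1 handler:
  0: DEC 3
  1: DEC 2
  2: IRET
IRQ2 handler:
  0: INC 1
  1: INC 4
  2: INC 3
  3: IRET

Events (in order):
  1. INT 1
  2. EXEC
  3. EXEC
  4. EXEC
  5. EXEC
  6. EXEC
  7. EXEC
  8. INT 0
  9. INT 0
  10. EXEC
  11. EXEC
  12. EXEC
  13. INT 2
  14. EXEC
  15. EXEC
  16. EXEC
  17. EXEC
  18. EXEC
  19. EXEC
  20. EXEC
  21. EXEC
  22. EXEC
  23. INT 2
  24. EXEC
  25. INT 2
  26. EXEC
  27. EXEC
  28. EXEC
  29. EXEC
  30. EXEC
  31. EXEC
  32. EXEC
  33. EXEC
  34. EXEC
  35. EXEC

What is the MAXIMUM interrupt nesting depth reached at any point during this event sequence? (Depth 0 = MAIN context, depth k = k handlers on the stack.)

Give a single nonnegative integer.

Event 1 (INT 1): INT 1 arrives: push (MAIN, PC=0), enter IRQ1 at PC=0 (depth now 1) [depth=1]
Event 2 (EXEC): [IRQ1] PC=0: DEC 3 -> ACC=-3 [depth=1]
Event 3 (EXEC): [IRQ1] PC=1: DEC 2 -> ACC=-5 [depth=1]
Event 4 (EXEC): [IRQ1] PC=2: IRET -> resume MAIN at PC=0 (depth now 0) [depth=0]
Event 5 (EXEC): [MAIN] PC=0: DEC 2 -> ACC=-7 [depth=0]
Event 6 (EXEC): [MAIN] PC=1: DEC 5 -> ACC=-12 [depth=0]
Event 7 (EXEC): [MAIN] PC=2: DEC 2 -> ACC=-14 [depth=0]
Event 8 (INT 0): INT 0 arrives: push (MAIN, PC=3), enter IRQ0 at PC=0 (depth now 1) [depth=1]
Event 9 (INT 0): INT 0 arrives: push (IRQ0, PC=0), enter IRQ0 at PC=0 (depth now 2) [depth=2]
Event 10 (EXEC): [IRQ0] PC=0: INC 2 -> ACC=-12 [depth=2]
Event 11 (EXEC): [IRQ0] PC=1: INC 1 -> ACC=-11 [depth=2]
Event 12 (EXEC): [IRQ0] PC=2: IRET -> resume IRQ0 at PC=0 (depth now 1) [depth=1]
Event 13 (INT 2): INT 2 arrives: push (IRQ0, PC=0), enter IRQ2 at PC=0 (depth now 2) [depth=2]
Event 14 (EXEC): [IRQ2] PC=0: INC 1 -> ACC=-10 [depth=2]
Event 15 (EXEC): [IRQ2] PC=1: INC 4 -> ACC=-6 [depth=2]
Event 16 (EXEC): [IRQ2] PC=2: INC 3 -> ACC=-3 [depth=2]
Event 17 (EXEC): [IRQ2] PC=3: IRET -> resume IRQ0 at PC=0 (depth now 1) [depth=1]
Event 18 (EXEC): [IRQ0] PC=0: INC 2 -> ACC=-1 [depth=1]
Event 19 (EXEC): [IRQ0] PC=1: INC 1 -> ACC=0 [depth=1]
Event 20 (EXEC): [IRQ0] PC=2: IRET -> resume MAIN at PC=3 (depth now 0) [depth=0]
Event 21 (EXEC): [MAIN] PC=3: DEC 1 -> ACC=-1 [depth=0]
Event 22 (EXEC): [MAIN] PC=4: INC 3 -> ACC=2 [depth=0]
Event 23 (INT 2): INT 2 arrives: push (MAIN, PC=5), enter IRQ2 at PC=0 (depth now 1) [depth=1]
Event 24 (EXEC): [IRQ2] PC=0: INC 1 -> ACC=3 [depth=1]
Event 25 (INT 2): INT 2 arrives: push (IRQ2, PC=1), enter IRQ2 at PC=0 (depth now 2) [depth=2]
Event 26 (EXEC): [IRQ2] PC=0: INC 1 -> ACC=4 [depth=2]
Event 27 (EXEC): [IRQ2] PC=1: INC 4 -> ACC=8 [depth=2]
Event 28 (EXEC): [IRQ2] PC=2: INC 3 -> ACC=11 [depth=2]
Event 29 (EXEC): [IRQ2] PC=3: IRET -> resume IRQ2 at PC=1 (depth now 1) [depth=1]
Event 30 (EXEC): [IRQ2] PC=1: INC 4 -> ACC=15 [depth=1]
Event 31 (EXEC): [IRQ2] PC=2: INC 3 -> ACC=18 [depth=1]
Event 32 (EXEC): [IRQ2] PC=3: IRET -> resume MAIN at PC=5 (depth now 0) [depth=0]
Event 33 (EXEC): [MAIN] PC=5: DEC 3 -> ACC=15 [depth=0]
Event 34 (EXEC): [MAIN] PC=6: DEC 5 -> ACC=10 [depth=0]
Event 35 (EXEC): [MAIN] PC=7: HALT [depth=0]
Max depth observed: 2

Answer: 2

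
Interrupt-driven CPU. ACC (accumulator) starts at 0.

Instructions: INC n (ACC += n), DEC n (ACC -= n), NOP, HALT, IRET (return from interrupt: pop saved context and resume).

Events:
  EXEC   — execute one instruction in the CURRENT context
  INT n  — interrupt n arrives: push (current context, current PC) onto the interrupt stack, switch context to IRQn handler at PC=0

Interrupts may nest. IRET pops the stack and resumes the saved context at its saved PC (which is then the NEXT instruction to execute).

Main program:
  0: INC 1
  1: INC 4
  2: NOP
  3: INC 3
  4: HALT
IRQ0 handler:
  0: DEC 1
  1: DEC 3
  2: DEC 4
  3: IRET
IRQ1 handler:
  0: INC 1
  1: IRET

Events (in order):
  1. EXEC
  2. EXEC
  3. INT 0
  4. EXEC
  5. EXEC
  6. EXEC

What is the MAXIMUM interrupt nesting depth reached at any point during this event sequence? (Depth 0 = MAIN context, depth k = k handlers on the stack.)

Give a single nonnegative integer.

Event 1 (EXEC): [MAIN] PC=0: INC 1 -> ACC=1 [depth=0]
Event 2 (EXEC): [MAIN] PC=1: INC 4 -> ACC=5 [depth=0]
Event 3 (INT 0): INT 0 arrives: push (MAIN, PC=2), enter IRQ0 at PC=0 (depth now 1) [depth=1]
Event 4 (EXEC): [IRQ0] PC=0: DEC 1 -> ACC=4 [depth=1]
Event 5 (EXEC): [IRQ0] PC=1: DEC 3 -> ACC=1 [depth=1]
Event 6 (EXEC): [IRQ0] PC=2: DEC 4 -> ACC=-3 [depth=1]
Max depth observed: 1

Answer: 1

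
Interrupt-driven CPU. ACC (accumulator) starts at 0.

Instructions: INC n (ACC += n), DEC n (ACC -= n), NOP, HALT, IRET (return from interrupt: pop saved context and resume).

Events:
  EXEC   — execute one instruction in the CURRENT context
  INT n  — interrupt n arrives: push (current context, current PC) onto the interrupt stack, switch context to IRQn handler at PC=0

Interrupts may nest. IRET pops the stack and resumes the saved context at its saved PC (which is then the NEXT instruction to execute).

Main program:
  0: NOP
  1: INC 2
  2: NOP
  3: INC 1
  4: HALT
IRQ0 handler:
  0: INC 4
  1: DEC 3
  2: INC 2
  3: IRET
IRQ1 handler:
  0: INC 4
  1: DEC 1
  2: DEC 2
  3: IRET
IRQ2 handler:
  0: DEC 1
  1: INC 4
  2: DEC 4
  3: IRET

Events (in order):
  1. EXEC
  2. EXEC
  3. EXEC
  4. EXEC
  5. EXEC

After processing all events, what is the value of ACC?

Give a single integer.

Answer: 3

Derivation:
Event 1 (EXEC): [MAIN] PC=0: NOP
Event 2 (EXEC): [MAIN] PC=1: INC 2 -> ACC=2
Event 3 (EXEC): [MAIN] PC=2: NOP
Event 4 (EXEC): [MAIN] PC=3: INC 1 -> ACC=3
Event 5 (EXEC): [MAIN] PC=4: HALT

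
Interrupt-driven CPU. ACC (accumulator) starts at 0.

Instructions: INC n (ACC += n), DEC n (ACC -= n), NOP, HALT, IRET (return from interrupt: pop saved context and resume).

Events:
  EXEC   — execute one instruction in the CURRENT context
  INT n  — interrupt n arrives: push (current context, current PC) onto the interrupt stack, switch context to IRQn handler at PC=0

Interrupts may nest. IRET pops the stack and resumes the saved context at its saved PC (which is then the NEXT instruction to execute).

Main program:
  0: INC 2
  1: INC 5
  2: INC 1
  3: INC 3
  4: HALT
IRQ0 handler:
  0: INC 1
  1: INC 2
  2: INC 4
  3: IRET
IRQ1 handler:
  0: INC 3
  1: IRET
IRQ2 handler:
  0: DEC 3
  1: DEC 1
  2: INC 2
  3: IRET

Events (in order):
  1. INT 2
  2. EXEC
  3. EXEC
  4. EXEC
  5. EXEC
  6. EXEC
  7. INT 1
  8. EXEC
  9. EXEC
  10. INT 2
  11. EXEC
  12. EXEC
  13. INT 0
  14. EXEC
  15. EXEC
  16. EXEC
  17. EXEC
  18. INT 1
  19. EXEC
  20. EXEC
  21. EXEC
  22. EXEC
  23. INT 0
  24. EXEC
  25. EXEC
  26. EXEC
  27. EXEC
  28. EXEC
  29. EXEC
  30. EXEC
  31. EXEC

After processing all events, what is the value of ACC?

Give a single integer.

Event 1 (INT 2): INT 2 arrives: push (MAIN, PC=0), enter IRQ2 at PC=0 (depth now 1)
Event 2 (EXEC): [IRQ2] PC=0: DEC 3 -> ACC=-3
Event 3 (EXEC): [IRQ2] PC=1: DEC 1 -> ACC=-4
Event 4 (EXEC): [IRQ2] PC=2: INC 2 -> ACC=-2
Event 5 (EXEC): [IRQ2] PC=3: IRET -> resume MAIN at PC=0 (depth now 0)
Event 6 (EXEC): [MAIN] PC=0: INC 2 -> ACC=0
Event 7 (INT 1): INT 1 arrives: push (MAIN, PC=1), enter IRQ1 at PC=0 (depth now 1)
Event 8 (EXEC): [IRQ1] PC=0: INC 3 -> ACC=3
Event 9 (EXEC): [IRQ1] PC=1: IRET -> resume MAIN at PC=1 (depth now 0)
Event 10 (INT 2): INT 2 arrives: push (MAIN, PC=1), enter IRQ2 at PC=0 (depth now 1)
Event 11 (EXEC): [IRQ2] PC=0: DEC 3 -> ACC=0
Event 12 (EXEC): [IRQ2] PC=1: DEC 1 -> ACC=-1
Event 13 (INT 0): INT 0 arrives: push (IRQ2, PC=2), enter IRQ0 at PC=0 (depth now 2)
Event 14 (EXEC): [IRQ0] PC=0: INC 1 -> ACC=0
Event 15 (EXEC): [IRQ0] PC=1: INC 2 -> ACC=2
Event 16 (EXEC): [IRQ0] PC=2: INC 4 -> ACC=6
Event 17 (EXEC): [IRQ0] PC=3: IRET -> resume IRQ2 at PC=2 (depth now 1)
Event 18 (INT 1): INT 1 arrives: push (IRQ2, PC=2), enter IRQ1 at PC=0 (depth now 2)
Event 19 (EXEC): [IRQ1] PC=0: INC 3 -> ACC=9
Event 20 (EXEC): [IRQ1] PC=1: IRET -> resume IRQ2 at PC=2 (depth now 1)
Event 21 (EXEC): [IRQ2] PC=2: INC 2 -> ACC=11
Event 22 (EXEC): [IRQ2] PC=3: IRET -> resume MAIN at PC=1 (depth now 0)
Event 23 (INT 0): INT 0 arrives: push (MAIN, PC=1), enter IRQ0 at PC=0 (depth now 1)
Event 24 (EXEC): [IRQ0] PC=0: INC 1 -> ACC=12
Event 25 (EXEC): [IRQ0] PC=1: INC 2 -> ACC=14
Event 26 (EXEC): [IRQ0] PC=2: INC 4 -> ACC=18
Event 27 (EXEC): [IRQ0] PC=3: IRET -> resume MAIN at PC=1 (depth now 0)
Event 28 (EXEC): [MAIN] PC=1: INC 5 -> ACC=23
Event 29 (EXEC): [MAIN] PC=2: INC 1 -> ACC=24
Event 30 (EXEC): [MAIN] PC=3: INC 3 -> ACC=27
Event 31 (EXEC): [MAIN] PC=4: HALT

Answer: 27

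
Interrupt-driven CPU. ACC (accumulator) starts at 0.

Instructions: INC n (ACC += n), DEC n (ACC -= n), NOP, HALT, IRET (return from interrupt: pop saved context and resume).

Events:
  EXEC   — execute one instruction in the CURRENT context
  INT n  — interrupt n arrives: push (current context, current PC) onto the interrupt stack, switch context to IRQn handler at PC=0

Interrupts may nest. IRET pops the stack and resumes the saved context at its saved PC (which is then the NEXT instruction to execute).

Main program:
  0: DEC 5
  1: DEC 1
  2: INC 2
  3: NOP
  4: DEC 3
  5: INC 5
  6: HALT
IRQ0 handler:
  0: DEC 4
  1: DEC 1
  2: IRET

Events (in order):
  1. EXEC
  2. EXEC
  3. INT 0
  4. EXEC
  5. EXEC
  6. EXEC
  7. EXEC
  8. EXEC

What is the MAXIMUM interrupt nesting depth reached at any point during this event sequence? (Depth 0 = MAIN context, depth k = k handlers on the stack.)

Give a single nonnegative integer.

Event 1 (EXEC): [MAIN] PC=0: DEC 5 -> ACC=-5 [depth=0]
Event 2 (EXEC): [MAIN] PC=1: DEC 1 -> ACC=-6 [depth=0]
Event 3 (INT 0): INT 0 arrives: push (MAIN, PC=2), enter IRQ0 at PC=0 (depth now 1) [depth=1]
Event 4 (EXEC): [IRQ0] PC=0: DEC 4 -> ACC=-10 [depth=1]
Event 5 (EXEC): [IRQ0] PC=1: DEC 1 -> ACC=-11 [depth=1]
Event 6 (EXEC): [IRQ0] PC=2: IRET -> resume MAIN at PC=2 (depth now 0) [depth=0]
Event 7 (EXEC): [MAIN] PC=2: INC 2 -> ACC=-9 [depth=0]
Event 8 (EXEC): [MAIN] PC=3: NOP [depth=0]
Max depth observed: 1

Answer: 1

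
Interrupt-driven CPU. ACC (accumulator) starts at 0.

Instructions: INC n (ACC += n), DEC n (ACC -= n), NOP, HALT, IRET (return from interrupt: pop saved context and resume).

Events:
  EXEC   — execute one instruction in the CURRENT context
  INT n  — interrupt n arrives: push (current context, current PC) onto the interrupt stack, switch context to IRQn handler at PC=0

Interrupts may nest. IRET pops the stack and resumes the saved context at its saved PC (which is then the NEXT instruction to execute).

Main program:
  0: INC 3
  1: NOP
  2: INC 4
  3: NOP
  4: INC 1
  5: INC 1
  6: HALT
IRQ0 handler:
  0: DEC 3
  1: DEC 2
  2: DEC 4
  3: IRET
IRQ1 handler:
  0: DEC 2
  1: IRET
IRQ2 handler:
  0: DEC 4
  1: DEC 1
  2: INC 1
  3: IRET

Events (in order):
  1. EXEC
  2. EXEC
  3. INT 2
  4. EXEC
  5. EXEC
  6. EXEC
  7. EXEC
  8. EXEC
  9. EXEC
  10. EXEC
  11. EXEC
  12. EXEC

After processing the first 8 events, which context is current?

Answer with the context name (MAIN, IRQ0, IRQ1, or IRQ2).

Event 1 (EXEC): [MAIN] PC=0: INC 3 -> ACC=3
Event 2 (EXEC): [MAIN] PC=1: NOP
Event 3 (INT 2): INT 2 arrives: push (MAIN, PC=2), enter IRQ2 at PC=0 (depth now 1)
Event 4 (EXEC): [IRQ2] PC=0: DEC 4 -> ACC=-1
Event 5 (EXEC): [IRQ2] PC=1: DEC 1 -> ACC=-2
Event 6 (EXEC): [IRQ2] PC=2: INC 1 -> ACC=-1
Event 7 (EXEC): [IRQ2] PC=3: IRET -> resume MAIN at PC=2 (depth now 0)
Event 8 (EXEC): [MAIN] PC=2: INC 4 -> ACC=3

Answer: MAIN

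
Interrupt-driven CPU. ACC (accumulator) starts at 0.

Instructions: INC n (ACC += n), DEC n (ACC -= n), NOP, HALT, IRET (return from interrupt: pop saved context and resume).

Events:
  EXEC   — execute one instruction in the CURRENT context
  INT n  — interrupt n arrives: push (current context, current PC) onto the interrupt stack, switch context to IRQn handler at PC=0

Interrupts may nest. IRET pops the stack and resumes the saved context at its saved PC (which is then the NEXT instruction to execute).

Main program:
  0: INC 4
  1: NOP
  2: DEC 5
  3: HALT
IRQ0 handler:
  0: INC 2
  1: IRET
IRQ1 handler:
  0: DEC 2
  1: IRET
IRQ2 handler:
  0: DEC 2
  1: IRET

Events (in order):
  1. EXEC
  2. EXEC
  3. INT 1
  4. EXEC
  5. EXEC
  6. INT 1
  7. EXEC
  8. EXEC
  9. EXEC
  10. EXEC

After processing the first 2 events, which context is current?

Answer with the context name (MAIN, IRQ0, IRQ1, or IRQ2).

Event 1 (EXEC): [MAIN] PC=0: INC 4 -> ACC=4
Event 2 (EXEC): [MAIN] PC=1: NOP

Answer: MAIN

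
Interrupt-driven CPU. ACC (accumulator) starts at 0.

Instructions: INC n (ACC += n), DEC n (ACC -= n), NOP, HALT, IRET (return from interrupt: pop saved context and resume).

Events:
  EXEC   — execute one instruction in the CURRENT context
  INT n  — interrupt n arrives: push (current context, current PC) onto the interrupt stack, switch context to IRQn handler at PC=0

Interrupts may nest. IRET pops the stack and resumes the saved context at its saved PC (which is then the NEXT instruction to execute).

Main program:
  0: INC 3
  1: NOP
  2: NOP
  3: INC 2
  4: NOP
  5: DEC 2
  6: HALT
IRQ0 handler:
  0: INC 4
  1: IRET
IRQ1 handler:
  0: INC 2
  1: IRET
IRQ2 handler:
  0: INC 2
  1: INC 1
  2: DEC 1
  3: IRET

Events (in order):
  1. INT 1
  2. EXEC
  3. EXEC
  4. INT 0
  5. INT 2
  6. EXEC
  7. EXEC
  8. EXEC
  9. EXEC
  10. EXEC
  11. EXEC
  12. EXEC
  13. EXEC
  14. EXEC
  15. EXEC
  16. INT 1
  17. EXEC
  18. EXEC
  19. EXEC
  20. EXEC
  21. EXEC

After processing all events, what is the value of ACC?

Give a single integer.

Event 1 (INT 1): INT 1 arrives: push (MAIN, PC=0), enter IRQ1 at PC=0 (depth now 1)
Event 2 (EXEC): [IRQ1] PC=0: INC 2 -> ACC=2
Event 3 (EXEC): [IRQ1] PC=1: IRET -> resume MAIN at PC=0 (depth now 0)
Event 4 (INT 0): INT 0 arrives: push (MAIN, PC=0), enter IRQ0 at PC=0 (depth now 1)
Event 5 (INT 2): INT 2 arrives: push (IRQ0, PC=0), enter IRQ2 at PC=0 (depth now 2)
Event 6 (EXEC): [IRQ2] PC=0: INC 2 -> ACC=4
Event 7 (EXEC): [IRQ2] PC=1: INC 1 -> ACC=5
Event 8 (EXEC): [IRQ2] PC=2: DEC 1 -> ACC=4
Event 9 (EXEC): [IRQ2] PC=3: IRET -> resume IRQ0 at PC=0 (depth now 1)
Event 10 (EXEC): [IRQ0] PC=0: INC 4 -> ACC=8
Event 11 (EXEC): [IRQ0] PC=1: IRET -> resume MAIN at PC=0 (depth now 0)
Event 12 (EXEC): [MAIN] PC=0: INC 3 -> ACC=11
Event 13 (EXEC): [MAIN] PC=1: NOP
Event 14 (EXEC): [MAIN] PC=2: NOP
Event 15 (EXEC): [MAIN] PC=3: INC 2 -> ACC=13
Event 16 (INT 1): INT 1 arrives: push (MAIN, PC=4), enter IRQ1 at PC=0 (depth now 1)
Event 17 (EXEC): [IRQ1] PC=0: INC 2 -> ACC=15
Event 18 (EXEC): [IRQ1] PC=1: IRET -> resume MAIN at PC=4 (depth now 0)
Event 19 (EXEC): [MAIN] PC=4: NOP
Event 20 (EXEC): [MAIN] PC=5: DEC 2 -> ACC=13
Event 21 (EXEC): [MAIN] PC=6: HALT

Answer: 13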